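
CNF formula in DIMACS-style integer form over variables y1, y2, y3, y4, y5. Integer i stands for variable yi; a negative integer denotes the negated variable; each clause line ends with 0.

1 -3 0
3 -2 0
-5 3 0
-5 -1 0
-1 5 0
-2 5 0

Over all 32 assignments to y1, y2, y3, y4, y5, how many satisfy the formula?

2

Satisfying assignments:
  y1=0 y2=0 y3=0 y4=0 y5=0
  y1=0 y2=0 y3=0 y4=1 y5=0
That's 2 in total.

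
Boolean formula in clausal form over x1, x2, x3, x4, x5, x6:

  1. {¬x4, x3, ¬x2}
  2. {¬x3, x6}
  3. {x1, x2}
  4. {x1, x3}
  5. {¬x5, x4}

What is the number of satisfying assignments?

17

Split on x3, then x1.
  x3=1, x1=1: x2 free; 3 ways for (x4,x5,x6) × 2^1 = 6.
  x3=1, x1=0: remaining (x2,x4,x5,x6) ∈ {(1,0,0,1); (1,1,0,1); (1,1,1,1)} — 3.
  x3=0, x1=1: x6 free; 4 ways for (x2,x4,x5) × 2^1 = 8.
  x3=0, x1=0: a clause becomes empty — 0.
Total: 6 + 3 + 8 + 0 = 17.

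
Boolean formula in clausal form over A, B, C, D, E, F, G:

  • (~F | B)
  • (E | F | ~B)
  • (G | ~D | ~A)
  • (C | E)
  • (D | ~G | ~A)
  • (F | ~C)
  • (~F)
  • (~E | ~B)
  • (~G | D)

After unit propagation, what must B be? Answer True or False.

Unit clause (~F) sets F = False.
From (~C | F) and F = False: C = False.
From (C | E) and C = False: E = True.
From (~E | ~B) and E = True: B = False.

False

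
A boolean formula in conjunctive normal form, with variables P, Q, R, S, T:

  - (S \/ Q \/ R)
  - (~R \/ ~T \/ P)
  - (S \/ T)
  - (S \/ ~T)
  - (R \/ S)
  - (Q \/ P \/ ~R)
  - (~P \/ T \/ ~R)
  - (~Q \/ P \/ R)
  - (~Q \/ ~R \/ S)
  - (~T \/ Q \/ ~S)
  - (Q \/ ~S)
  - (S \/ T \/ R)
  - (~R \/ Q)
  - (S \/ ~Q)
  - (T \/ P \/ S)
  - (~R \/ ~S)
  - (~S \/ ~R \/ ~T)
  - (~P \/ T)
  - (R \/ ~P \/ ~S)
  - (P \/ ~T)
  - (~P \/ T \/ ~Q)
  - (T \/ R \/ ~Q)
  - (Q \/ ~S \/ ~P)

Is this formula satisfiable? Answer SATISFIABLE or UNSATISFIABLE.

UNSATISFIABLE

S = True:
  propagation gives Q=True, R=False, P=True; an empty clause results — contradiction.
S = False:
  propagation gives T=True; an empty clause results — contradiction.
Every branch closes, so no satisfying assignment exists.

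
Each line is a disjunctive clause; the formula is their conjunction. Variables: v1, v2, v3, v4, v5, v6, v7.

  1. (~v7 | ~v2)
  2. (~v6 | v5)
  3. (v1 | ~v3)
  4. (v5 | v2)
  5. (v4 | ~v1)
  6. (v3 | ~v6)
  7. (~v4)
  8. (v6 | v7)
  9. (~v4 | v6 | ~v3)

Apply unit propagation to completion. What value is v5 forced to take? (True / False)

True

Unit clause (~v4) sets v4 = False.
From (~v1 | v4) and v4 = False: v1 = False.
(~v3 | v1): since v1 = False, the clause reduces to (~v3). v3 = False.
From (v3 | ~v6) and v3 = False: v6 = False.
In (v6 | v7), v6 is now false; v7 must hold, so v7 = True.
(~v7 | ~v2): since v7 = True, the clause reduces to (~v2). v2 = False.
From (v2 | v5) and v2 = False: v5 = True.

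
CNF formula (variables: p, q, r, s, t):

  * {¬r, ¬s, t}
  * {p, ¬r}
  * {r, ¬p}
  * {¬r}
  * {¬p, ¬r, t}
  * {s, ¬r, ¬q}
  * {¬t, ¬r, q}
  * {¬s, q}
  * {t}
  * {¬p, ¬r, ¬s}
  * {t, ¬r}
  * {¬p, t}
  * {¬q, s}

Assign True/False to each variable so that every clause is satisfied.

p=F, q=T, r=F, s=T, t=T

Check each clause:
  1. {t, ¬r, ¬s} — ¬r is true.
  2. {¬r, p} — ¬r is true.
  3. {r, ¬p} — ¬p is true.
  4. {¬r} — ¬r is true.
  5. {t, ¬p, ¬r} — ¬r is true.
  6. {¬r, s, ¬q} — s is true.
  7. {q, ¬t, ¬r} — q is true.
  8. {¬s, q} — q is true.
  9. {t} — t is true.
  10. {¬r, ¬s, ¬p} — ¬r is true.
  11. {t, ¬r} — ¬r is true.
  12. {t, ¬p} — t is true.
  13. {¬q, s} — s is true.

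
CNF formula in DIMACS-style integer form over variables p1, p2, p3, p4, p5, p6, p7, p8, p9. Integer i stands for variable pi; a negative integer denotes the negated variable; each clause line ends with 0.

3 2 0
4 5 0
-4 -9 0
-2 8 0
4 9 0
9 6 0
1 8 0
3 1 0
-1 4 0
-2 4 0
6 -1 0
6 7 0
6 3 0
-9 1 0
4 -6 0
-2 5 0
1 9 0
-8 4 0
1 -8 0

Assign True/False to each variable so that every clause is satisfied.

p1=T, p2=F, p3=T, p4=T, p5=T, p6=T, p7=F, p8=F, p9=F

p3 occurs only positively in the remaining clauses — set p3 = True.
Pure literal: p5 appears only positively; assign p5 = True.
Set p1 = True and propagate.
  then p4 is forced to True.
  then p9 is forced to False.
  then p6 is forced to True.
Set p2 = False and propagate.
p7, p8 are now unconstrained; take p7 = False, p8 = False.
Every clause has at least one true literal under this assignment.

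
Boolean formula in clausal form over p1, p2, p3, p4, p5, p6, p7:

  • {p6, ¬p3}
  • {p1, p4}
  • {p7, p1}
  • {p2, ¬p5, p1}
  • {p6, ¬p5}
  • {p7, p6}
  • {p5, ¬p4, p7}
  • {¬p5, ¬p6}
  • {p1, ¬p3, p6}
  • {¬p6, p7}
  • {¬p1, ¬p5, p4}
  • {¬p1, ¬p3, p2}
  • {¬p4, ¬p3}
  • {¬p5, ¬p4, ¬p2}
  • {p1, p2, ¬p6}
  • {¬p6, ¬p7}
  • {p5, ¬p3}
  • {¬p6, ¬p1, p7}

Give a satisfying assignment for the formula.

Pure literal: p3 appears only negated; assign p3 = False.
Try p1 = True.
Try p2 = True.
The remaining clauses are satisfied by p4 = False, p5 = False, p6 = False, p7 = True.

p1=T, p2=T, p3=F, p4=F, p5=F, p6=F, p7=T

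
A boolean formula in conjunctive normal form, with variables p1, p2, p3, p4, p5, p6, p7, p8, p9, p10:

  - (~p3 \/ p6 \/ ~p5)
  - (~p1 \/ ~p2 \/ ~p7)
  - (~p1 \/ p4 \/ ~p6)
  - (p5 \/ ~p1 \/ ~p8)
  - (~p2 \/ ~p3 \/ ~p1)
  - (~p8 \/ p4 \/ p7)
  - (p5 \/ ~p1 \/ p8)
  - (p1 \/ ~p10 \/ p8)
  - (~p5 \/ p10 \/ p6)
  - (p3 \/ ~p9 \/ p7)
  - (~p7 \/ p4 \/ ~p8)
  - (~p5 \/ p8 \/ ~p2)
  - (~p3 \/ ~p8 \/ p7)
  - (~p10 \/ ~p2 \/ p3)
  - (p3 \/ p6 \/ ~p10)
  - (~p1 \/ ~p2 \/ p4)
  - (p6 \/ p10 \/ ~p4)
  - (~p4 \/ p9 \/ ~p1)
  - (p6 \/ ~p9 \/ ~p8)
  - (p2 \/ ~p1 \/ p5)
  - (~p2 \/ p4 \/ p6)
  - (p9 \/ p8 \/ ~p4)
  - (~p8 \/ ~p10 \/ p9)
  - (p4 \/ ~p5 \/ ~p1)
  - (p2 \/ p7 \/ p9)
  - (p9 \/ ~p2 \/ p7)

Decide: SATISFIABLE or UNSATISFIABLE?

Branch on p1: take p1 = False.
Try p2 = False.
Try p3 = False.
The remaining clauses are satisfied by p4 = False, p5 = False, p6 = False, p7 = True, p8 = False, p9 = False, p10 = False.
So p1=False, p2=False, p3=False, p4=False, p5=False, p6=False, p7=True, p8=False, p9=False, p10=False is a satisfying assignment.

SATISFIABLE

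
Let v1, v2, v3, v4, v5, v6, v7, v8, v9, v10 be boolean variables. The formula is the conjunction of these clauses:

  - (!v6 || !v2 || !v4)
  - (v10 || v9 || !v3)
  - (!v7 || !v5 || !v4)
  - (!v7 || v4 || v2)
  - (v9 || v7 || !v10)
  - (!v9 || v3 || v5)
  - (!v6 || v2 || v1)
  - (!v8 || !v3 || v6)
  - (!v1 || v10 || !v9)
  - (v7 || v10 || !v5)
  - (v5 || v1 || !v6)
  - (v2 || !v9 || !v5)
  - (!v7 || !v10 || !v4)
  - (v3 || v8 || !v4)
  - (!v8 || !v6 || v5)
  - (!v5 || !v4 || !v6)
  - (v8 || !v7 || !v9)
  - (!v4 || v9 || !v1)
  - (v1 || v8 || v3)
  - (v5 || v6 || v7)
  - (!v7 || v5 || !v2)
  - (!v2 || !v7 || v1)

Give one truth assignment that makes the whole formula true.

v1 = False  v2 = True  v3 = True  v4 = False  v5 = True  v6 = True  v7 = False  v8 = False  v9 = True  v10 = True

Set v1 = False and propagate.
The remaining clauses are satisfied by v2 = True, v3 = True, v4 = False, v5 = True, v6 = True, v7 = False, v8 = False, v9 = True, v10 = True.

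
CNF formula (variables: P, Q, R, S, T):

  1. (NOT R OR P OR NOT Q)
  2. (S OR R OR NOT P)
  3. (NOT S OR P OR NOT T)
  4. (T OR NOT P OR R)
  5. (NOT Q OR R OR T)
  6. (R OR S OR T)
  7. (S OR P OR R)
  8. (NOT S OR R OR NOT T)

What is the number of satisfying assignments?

Case analysis on R and P:
  R=T, P=T: Q, S, T free → 2^3 = 8.
  R=T, P=F: remaining (Q,S,T) ∈ {(F,F,F); (F,F,T); (F,T,F)} — 3.
  R=F, P=T: a clause becomes empty — 0.
  R=F, P=F: remaining (Q,S,T) ∈ {(F,T,F)} — 1.
Total: 8 + 3 + 0 + 1 = 12.

12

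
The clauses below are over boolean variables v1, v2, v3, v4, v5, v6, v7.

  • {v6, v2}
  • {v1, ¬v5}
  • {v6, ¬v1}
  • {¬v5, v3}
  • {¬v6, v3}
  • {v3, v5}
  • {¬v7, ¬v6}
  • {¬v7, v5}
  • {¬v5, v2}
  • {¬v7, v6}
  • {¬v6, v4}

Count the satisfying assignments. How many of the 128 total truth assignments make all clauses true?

7

The models are:
  v1=F v2=F v3=T v4=T v5=F v6=T v7=F
  v1=F v2=T v3=T v4=F v5=F v6=F v7=F
  v1=F v2=T v3=T v4=T v5=F v6=F v7=F
  v1=F v2=T v3=T v4=T v5=F v6=T v7=F
  v1=T v2=F v3=T v4=T v5=F v6=T v7=F
  v1=T v2=T v3=T v4=T v5=F v6=T v7=F
  v1=T v2=T v3=T v4=T v5=T v6=T v7=F
That's 7 in total.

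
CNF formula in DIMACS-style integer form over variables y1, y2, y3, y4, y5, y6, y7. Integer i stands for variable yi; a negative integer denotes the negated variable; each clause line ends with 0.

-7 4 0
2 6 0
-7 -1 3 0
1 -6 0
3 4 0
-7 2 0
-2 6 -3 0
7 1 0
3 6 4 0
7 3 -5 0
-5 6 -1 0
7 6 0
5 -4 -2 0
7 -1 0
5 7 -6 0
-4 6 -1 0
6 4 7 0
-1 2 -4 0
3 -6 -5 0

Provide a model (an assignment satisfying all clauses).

y1=0  y2=1  y3=0  y4=1  y5=1  y6=0  y7=1

Check each clause:
  1. (!y7 || y4) — y4 is true.
  2. (y6 || y2) — y2 is true.
  3. (y3 || !y7 || !y1) — !y1 is true.
  4. (!y6 || y1) — !y6 is true.
  5. (y4 || y3) — y4 is true.
  6. (!y7 || y2) — y2 is true.
  7. (!y3 || !y2 || y6) — !y3 is true.
  8. (y1 || y7) — y7 is true.
  9. (y6 || y3 || y4) — y4 is true.
  10. (!y5 || y7 || y3) — y7 is true.
  11. (!y1 || y6 || !y5) — !y1 is true.
  12. (y6 || y7) — y7 is true.
  13. (y5 || !y4 || !y2) — y5 is true.
  14. (y7 || !y1) — !y1 is true.
  15. (y7 || y5 || !y6) — !y6 is true.
  16. (!y1 || y6 || !y4) — !y1 is true.
  17. (y6 || y4 || y7) — y4 is true.
  18. (!y4 || y2 || !y1) — y2 is true.
  19. (!y5 || !y6 || y3) — !y6 is true.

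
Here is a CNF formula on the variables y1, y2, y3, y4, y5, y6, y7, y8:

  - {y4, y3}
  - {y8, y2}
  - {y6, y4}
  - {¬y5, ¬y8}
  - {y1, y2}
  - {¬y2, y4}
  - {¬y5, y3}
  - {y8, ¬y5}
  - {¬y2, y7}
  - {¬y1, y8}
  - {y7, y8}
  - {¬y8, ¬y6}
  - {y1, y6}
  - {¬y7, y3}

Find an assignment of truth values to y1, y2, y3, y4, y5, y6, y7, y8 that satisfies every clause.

y1=T, y2=T, y3=T, y4=T, y5=F, y6=F, y7=T, y8=T

Check each clause:
  1. {y3, y4} — y3 is true.
  2. {y2, y8} — y8 is true.
  3. {y6, y4} — y4 is true.
  4. {¬y5, ¬y8} — ¬y5 is true.
  5. {y1, y2} — y1 is true.
  6. {y4, ¬y2} — y4 is true.
  7. {y3, ¬y5} — y3 is true.
  8. {y8, ¬y5} — y8 is true.
  9. {y7, ¬y2} — y7 is true.
  10. {¬y1, y8} — y8 is true.
  11. {y8, y7} — y8 is true.
  12. {¬y6, ¬y8} — ¬y6 is true.
  13. {y6, y1} — y1 is true.
  14. {y3, ¬y7} — y3 is true.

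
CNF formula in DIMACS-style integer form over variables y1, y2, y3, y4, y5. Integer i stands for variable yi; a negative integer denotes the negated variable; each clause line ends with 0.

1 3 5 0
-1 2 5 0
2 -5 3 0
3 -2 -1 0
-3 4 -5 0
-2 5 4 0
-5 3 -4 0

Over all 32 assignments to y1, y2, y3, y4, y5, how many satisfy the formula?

Case analysis on y5 and y3:
  y5=1, y3=1: remaining (y1,y2,y4) ∈ {(0,0,1); (0,1,1); (1,0,1); (1,1,1)} — 4.
  y5=1, y3=0: remaining (y1,y2,y4) ∈ {(0,1,0)} — 1.
  y5=0, y3=1: remaining (y1,y2,y4) ∈ {(0,0,0); (0,0,1); (0,1,1); (1,1,1)} — 4.
  y5=0, y3=0: a clause becomes empty — 0.
Total: 4 + 1 + 4 + 0 = 9.

9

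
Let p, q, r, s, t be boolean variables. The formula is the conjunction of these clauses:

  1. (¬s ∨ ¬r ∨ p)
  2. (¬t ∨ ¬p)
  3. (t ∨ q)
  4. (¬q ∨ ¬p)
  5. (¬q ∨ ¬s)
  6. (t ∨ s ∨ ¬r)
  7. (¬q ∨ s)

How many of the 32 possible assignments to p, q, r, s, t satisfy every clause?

3

The models are:
  p=F q=F r=F s=F t=T
  p=F q=F r=F s=T t=T
  p=F q=F r=T s=F t=T
That's 3 in total.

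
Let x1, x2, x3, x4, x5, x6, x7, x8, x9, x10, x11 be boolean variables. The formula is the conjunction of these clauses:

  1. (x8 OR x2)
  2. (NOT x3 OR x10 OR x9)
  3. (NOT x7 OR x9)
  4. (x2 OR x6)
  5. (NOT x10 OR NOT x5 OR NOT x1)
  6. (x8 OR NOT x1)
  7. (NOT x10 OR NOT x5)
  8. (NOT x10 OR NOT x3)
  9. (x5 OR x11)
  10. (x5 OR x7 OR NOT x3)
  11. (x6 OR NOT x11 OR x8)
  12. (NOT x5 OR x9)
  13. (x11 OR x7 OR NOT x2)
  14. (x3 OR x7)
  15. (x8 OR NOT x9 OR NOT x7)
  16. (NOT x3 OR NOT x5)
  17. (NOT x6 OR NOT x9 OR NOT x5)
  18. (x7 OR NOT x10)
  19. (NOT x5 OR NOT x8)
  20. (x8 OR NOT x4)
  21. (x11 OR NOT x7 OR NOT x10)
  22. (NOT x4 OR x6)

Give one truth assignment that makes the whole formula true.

x1=True, x2=True, x3=True, x4=False, x5=False, x6=False, x7=True, x8=True, x9=True, x10=False, x11=True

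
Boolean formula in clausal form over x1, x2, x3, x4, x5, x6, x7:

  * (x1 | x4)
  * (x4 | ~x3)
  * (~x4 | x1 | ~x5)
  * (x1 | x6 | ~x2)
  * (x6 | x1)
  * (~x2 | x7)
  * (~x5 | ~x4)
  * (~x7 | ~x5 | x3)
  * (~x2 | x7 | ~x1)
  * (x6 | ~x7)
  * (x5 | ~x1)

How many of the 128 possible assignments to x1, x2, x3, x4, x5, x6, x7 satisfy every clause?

The models are:
  x1=0 x2=0 x3=0 x4=1 x5=0 x6=1 x7=0
  x1=0 x2=0 x3=0 x4=1 x5=0 x6=1 x7=1
  x1=0 x2=0 x3=1 x4=1 x5=0 x6=1 x7=0
  x1=0 x2=0 x3=1 x4=1 x5=0 x6=1 x7=1
  x1=0 x2=1 x3=0 x4=1 x5=0 x6=1 x7=1
  x1=0 x2=1 x3=1 x4=1 x5=0 x6=1 x7=1
  x1=1 x2=0 x3=0 x4=0 x5=1 x6=0 x7=0
  x1=1 x2=0 x3=0 x4=0 x5=1 x6=1 x7=0
That's 8 in total.

8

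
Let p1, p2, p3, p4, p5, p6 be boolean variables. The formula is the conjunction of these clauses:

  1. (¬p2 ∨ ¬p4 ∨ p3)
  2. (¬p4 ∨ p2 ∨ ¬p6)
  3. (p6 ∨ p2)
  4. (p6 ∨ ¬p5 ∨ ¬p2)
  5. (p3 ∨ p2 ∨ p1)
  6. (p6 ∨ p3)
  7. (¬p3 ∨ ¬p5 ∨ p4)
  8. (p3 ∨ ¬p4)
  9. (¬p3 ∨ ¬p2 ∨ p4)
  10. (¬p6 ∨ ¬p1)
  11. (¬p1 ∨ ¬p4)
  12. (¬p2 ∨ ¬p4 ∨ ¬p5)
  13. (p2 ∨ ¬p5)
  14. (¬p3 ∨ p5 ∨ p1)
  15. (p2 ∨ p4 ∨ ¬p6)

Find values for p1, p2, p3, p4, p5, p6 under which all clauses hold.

p1=False  p2=True  p3=False  p4=False  p5=False  p6=True

Branch on p1: take p1 = False.
The remaining clauses are satisfied by p2 = True, p3 = False, p4 = False, p5 = False, p6 = True.
Check each clause:
  1. (¬p4 ∨ ¬p2 ∨ p3) — ¬p4 is true.
  2. (¬p4 ∨ p2 ∨ ¬p6) — p2 is true.
  3. (p6 ∨ p2) — p2 is true.
  4. (¬p5 ∨ ¬p2 ∨ p6) — ¬p5 is true.
  5. (p2 ∨ p1 ∨ p3) — p2 is true.
  6. (p3 ∨ p6) — p6 is true.
  7. (¬p3 ∨ ¬p5 ∨ p4) — ¬p5 is true.
  8. (¬p4 ∨ p3) — ¬p4 is true.
  9. (¬p2 ∨ ¬p3 ∨ p4) — ¬p3 is true.
  10. (¬p6 ∨ ¬p1) — ¬p1 is true.
  11. (¬p1 ∨ ¬p4) — ¬p4 is true.
  12. (¬p4 ∨ ¬p5 ∨ ¬p2) — ¬p5 is true.
  13. (p2 ∨ ¬p5) — p2 is true.
  14. (p5 ∨ ¬p3 ∨ p1) — ¬p3 is true.
  15. (¬p6 ∨ p4 ∨ p2) — p2 is true.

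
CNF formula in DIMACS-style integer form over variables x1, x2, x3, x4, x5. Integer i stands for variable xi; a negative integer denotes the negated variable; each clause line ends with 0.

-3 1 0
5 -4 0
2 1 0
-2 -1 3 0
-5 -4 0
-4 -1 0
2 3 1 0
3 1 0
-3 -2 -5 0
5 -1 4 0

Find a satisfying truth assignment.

x1=True, x2=False, x3=False, x4=False, x5=True

Check each clause:
  1. {¬x3, x1} — x1 is true.
  2. {x5, ¬x4} — ¬x4 is true.
  3. {x1, x2} — x1 is true.
  4. {¬x2, ¬x1, x3} — ¬x2 is true.
  5. {¬x4, ¬x5} — ¬x4 is true.
  6. {¬x1, ¬x4} — ¬x4 is true.
  7. {x1, x3, x2} — x1 is true.
  8. {x1, x3} — x1 is true.
  9. {¬x5, ¬x2, ¬x3} — ¬x3 is true.
  10. {x5, ¬x1, x4} — x5 is true.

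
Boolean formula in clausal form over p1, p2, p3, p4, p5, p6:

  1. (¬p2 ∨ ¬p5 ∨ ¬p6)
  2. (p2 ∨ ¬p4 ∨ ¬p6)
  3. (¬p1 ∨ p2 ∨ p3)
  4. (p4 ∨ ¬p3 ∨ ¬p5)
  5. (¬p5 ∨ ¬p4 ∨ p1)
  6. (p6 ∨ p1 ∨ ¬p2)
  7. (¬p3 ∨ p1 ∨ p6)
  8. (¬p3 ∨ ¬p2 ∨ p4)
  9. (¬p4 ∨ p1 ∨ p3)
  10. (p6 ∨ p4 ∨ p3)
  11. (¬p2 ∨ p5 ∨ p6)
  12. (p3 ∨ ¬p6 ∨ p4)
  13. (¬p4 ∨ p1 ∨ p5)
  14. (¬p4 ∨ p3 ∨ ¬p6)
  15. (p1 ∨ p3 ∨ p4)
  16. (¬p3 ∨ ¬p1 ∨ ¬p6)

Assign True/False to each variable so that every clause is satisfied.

Set p1 = True and propagate.
For the remaining variables, p2 = False, p3 = True, p4 = True, p5 = False, p6 = False works.

p1 = T, p2 = F, p3 = T, p4 = T, p5 = F, p6 = F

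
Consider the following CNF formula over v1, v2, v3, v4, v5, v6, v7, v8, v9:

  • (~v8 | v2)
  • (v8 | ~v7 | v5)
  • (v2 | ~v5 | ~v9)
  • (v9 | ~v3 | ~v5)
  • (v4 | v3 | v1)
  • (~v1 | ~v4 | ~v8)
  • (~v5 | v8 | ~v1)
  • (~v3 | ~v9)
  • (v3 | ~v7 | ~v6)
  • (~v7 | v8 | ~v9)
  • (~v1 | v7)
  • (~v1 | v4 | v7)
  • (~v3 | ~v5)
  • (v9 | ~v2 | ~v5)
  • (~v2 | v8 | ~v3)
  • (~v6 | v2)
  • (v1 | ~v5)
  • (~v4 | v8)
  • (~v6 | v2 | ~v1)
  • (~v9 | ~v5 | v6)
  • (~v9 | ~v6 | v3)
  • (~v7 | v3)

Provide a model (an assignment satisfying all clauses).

Set v1 = False and propagate.
  then v5 is forced to False.
Try v2 = True.
Branch on v3: take v3 = True.
  then v9 is forced to False.
  then v8 is forced to True.
v4, v6, v7 are now unconstrained; take v4 = False, v6 = False, v7 = True.

v1 = F  v2 = T  v3 = T  v4 = F  v5 = F  v6 = F  v7 = T  v8 = T  v9 = F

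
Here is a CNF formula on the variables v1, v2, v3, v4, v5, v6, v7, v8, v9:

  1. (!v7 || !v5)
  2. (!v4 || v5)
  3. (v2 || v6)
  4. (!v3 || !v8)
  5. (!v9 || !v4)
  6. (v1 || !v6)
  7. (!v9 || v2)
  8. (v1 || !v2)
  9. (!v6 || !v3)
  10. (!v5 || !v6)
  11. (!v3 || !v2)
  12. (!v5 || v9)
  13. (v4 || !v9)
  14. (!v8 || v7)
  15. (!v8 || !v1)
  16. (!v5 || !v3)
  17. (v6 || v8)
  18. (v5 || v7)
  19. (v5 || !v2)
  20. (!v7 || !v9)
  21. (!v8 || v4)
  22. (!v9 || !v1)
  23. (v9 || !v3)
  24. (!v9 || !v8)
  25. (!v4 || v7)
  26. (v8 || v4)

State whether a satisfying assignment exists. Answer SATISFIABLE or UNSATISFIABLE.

UNSATISFIABLE

v9 = True:
  propagation gives v4=False; an empty clause results — contradiction.
v9 = False:
  propagation gives v5=False, v4=False, v7=True, v2=False; an empty clause results — contradiction.
Every branch closes, so no satisfying assignment exists.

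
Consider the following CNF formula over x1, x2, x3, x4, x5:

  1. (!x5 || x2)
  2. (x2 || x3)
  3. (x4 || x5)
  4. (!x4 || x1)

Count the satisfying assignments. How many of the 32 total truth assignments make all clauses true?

9

Split on x2, then x4.
  x2=T, x4=T: remaining (x1,x3,x5) ∈ {(T,F,F); (T,F,T); (T,T,F); (T,T,T)} — 4.
  x2=T, x4=F: remaining (x1,x3,x5) ∈ {(F,F,T); (F,T,T); (T,F,T); (T,T,T)} — 4.
  x2=F, x4=T: remaining (x1,x3,x5) ∈ {(T,T,F)} — 1.
  x2=F, x4=F: a clause becomes empty — 0.
Total: 4 + 4 + 1 + 0 = 9.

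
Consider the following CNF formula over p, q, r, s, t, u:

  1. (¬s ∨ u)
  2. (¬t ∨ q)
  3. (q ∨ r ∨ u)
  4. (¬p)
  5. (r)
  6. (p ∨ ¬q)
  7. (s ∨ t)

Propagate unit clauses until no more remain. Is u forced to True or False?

True

Unit clause (¬p) sets p = False.
Unit clause (r) sets r = True.
(¬q ∨ p) with p = False leaves only ¬q, so q = False.
In (q ∨ ¬t), q is now false; ¬t must hold, so t = False.
From (s ∨ t) and t = False: s = True.
In (¬s ∨ u), ¬s is now false; u must hold, so u = True.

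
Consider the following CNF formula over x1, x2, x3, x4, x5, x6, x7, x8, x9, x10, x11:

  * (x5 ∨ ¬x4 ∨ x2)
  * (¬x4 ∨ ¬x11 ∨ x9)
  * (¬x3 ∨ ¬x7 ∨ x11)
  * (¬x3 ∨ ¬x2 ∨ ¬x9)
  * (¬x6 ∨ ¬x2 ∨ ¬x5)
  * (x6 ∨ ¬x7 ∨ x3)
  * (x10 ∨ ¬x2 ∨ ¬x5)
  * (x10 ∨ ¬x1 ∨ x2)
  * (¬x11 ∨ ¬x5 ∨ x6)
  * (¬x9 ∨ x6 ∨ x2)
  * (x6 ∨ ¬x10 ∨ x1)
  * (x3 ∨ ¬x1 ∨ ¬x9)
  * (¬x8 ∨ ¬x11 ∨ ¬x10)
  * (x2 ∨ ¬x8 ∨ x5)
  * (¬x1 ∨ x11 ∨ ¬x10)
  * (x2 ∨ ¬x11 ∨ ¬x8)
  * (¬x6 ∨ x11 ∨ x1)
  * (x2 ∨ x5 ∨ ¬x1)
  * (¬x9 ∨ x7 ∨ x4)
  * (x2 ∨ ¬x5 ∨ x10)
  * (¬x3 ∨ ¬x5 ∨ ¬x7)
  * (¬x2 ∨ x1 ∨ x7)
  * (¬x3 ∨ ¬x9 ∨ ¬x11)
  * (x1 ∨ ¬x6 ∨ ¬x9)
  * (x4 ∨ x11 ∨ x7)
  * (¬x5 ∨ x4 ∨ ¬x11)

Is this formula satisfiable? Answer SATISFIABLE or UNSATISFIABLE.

SATISFIABLE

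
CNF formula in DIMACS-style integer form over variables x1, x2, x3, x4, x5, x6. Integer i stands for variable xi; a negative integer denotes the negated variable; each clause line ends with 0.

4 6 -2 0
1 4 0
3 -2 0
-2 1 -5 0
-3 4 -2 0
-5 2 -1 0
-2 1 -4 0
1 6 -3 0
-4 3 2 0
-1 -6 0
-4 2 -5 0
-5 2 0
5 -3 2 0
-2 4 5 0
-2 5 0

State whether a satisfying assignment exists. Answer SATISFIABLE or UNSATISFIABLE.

SATISFIABLE

Set x1 = True and propagate.
  then x6 is forced to False.
Branch on x2: take x2 = False.
  then x5 is forced to False.
  then x3 is forced to False.
  then x4 is forced to False.
So x1=T, x2=F, x3=F, x4=F, x5=F, x6=F is a satisfying assignment.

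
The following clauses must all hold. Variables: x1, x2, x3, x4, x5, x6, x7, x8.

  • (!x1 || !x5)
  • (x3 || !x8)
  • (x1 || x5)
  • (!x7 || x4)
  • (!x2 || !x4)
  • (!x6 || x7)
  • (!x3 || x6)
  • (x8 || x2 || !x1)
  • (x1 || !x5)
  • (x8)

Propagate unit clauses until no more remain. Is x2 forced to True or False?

(x8) stands alone — x8 = True.
From (x3 || !x8) and x8 = True: x3 = True.
(x6 || !x3): since x3 = True, the clause reduces to (x6). x6 = True.
(x7 || !x6) with x6 = True leaves only x7, so x7 = True.
From (!x7 || x4) and x7 = True: x4 = True.
(!x2 || !x4): since x4 = True, the clause reduces to (!x2). x2 = False.

False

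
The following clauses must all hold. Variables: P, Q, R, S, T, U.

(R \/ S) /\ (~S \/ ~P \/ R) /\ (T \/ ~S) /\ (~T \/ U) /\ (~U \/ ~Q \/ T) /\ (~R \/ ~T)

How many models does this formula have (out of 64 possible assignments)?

Case analysis on T and R:
  T=T, R=T: a clause becomes empty — 0.
  T=T, R=F: remaining (P,Q,S,U) ∈ {(F,F,T,T); (F,T,T,T)} — 2.
  T=F, R=T: P free; 3 ways for (Q,S,U) × 2^1 = 6.
  T=F, R=F: a clause becomes empty — 0.
Total: 0 + 2 + 6 + 0 = 8.

8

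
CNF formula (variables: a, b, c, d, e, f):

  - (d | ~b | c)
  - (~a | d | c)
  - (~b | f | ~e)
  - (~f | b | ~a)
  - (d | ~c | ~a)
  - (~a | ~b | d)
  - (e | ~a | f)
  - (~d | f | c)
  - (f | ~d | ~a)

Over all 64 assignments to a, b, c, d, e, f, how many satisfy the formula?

26

Split on a, then d.
  a=T, d=T: remaining (b,c,e,f) ∈ {(T,F,F,T); (T,F,T,T); (T,T,F,T); (T,T,T,T)} — 4.
  a=T, d=F: a clause becomes empty — 0.
  a=F, d=T: 11 of the 16 assignments to (b,c,e,f) work.
  a=F, d=F: 11 of the 16 assignments to (b,c,e,f) work.
Total: 4 + 0 + 11 + 11 = 26.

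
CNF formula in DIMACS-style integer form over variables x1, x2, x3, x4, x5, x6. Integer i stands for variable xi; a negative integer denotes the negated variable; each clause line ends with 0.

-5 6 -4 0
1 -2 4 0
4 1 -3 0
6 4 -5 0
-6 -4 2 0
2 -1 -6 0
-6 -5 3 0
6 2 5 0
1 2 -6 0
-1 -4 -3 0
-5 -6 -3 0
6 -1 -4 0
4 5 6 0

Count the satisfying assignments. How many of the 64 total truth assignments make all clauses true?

Satisfying assignments:
  x1=0 x2=1 x3=0 x4=1 x5=0 x6=0
  x1=0 x2=1 x3=0 x4=1 x5=0 x6=1
  x1=0 x2=1 x3=1 x4=1 x5=0 x6=0
  x1=0 x2=1 x3=1 x4=1 x5=0 x6=1
  x1=1 x2=1 x3=0 x4=0 x5=0 x6=1
  x1=1 x2=1 x3=0 x4=1 x5=0 x6=1
  x1=1 x2=1 x3=1 x4=0 x5=0 x6=1
Count: 7.

7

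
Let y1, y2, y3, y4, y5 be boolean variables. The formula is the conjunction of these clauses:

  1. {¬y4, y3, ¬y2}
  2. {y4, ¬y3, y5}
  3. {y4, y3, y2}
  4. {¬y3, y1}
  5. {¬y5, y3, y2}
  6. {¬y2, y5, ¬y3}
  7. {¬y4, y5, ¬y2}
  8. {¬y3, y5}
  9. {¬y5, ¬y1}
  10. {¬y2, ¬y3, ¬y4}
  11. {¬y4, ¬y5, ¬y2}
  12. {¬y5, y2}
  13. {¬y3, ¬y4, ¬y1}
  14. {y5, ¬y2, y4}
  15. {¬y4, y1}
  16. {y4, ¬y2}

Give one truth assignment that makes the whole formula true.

y1=True  y2=False  y3=False  y4=True  y5=False

Check each clause:
  1. {¬y4, y3, ¬y2} — ¬y2 is true.
  2. {y5, y4, ¬y3} — y4 is true.
  3. {y2, y3, y4} — y4 is true.
  4. {¬y3, y1} — y1 is true.
  5. {y2, y3, ¬y5} — ¬y5 is true.
  6. {¬y3, y5, ¬y2} — ¬y3 is true.
  7. {¬y2, ¬y4, y5} — ¬y2 is true.
  8. {¬y3, y5} — ¬y3 is true.
  9. {¬y1, ¬y5} — ¬y5 is true.
  10. {¬y2, ¬y4, ¬y3} — ¬y3 is true.
  11. {¬y2, ¬y4, ¬y5} — ¬y5 is true.
  12. {¬y5, y2} — ¬y5 is true.
  13. {¬y3, ¬y4, ¬y1} — ¬y3 is true.
  14. {y4, ¬y2, y5} — y4 is true.
  15. {y1, ¬y4} — y1 is true.
  16. {¬y2, y4} — y4 is true.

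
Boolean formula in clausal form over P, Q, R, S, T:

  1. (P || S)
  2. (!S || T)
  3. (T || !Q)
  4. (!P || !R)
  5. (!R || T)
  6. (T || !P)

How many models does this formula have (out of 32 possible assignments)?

8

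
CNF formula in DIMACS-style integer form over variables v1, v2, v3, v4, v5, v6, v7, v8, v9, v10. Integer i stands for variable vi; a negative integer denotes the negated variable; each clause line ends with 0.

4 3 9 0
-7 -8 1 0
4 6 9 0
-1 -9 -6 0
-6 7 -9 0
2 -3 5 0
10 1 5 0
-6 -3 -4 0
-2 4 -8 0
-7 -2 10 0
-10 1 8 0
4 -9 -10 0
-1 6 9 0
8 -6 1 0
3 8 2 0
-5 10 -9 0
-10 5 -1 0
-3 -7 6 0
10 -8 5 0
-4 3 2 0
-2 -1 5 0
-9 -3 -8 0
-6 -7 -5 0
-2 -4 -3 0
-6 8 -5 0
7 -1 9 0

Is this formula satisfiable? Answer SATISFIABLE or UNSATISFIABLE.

Branch on v1: take v1 = False.
The remaining clauses are satisfied by v2 = True, v3 = False, v4 = True, v5 = True, v6 = False, v7 = False, v8 = False, v9 = False, v10 = False.
So v1=F  v2=T  v3=F  v4=T  v5=T  v6=F  v7=F  v8=F  v9=F  v10=F is a satisfying assignment.

SATISFIABLE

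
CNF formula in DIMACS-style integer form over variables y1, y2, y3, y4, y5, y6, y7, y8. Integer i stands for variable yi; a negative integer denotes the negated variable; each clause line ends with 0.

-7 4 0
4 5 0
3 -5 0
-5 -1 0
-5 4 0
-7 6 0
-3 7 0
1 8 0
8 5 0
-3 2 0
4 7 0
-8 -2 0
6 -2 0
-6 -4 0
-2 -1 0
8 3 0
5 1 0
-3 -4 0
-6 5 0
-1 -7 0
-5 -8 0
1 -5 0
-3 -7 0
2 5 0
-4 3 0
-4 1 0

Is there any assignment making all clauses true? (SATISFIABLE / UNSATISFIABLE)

UNSATISFIABLE

y5 = True:
  propagation gives y3=True, y1=False; an empty clause results — contradiction.
y5 = False:
  propagation gives y4=True, y8=True, y2=False; an empty clause results — contradiction.
Every branch closes, so no satisfying assignment exists.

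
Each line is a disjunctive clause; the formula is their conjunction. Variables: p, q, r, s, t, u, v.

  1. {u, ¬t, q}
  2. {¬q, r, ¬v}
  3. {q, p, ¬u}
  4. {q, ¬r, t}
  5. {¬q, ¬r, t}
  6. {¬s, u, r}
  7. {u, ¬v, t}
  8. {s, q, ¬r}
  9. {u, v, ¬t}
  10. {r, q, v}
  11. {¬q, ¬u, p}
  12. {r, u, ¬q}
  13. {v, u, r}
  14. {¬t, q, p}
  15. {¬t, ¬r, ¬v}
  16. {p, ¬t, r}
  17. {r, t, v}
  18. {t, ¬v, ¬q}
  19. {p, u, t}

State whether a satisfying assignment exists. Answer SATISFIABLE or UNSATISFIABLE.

Pure literal: p appears only positively; assign p = True.
Try q = False.
Branch on r: take r = False.
  then v is forced to True.
Branch on s: take s = True.
  then u is forced to True.
t is now unconstrained; take t = False.
So p = 1, q = 0, r = 0, s = 1, t = 0, u = 1, v = 1 is a satisfying assignment.

SATISFIABLE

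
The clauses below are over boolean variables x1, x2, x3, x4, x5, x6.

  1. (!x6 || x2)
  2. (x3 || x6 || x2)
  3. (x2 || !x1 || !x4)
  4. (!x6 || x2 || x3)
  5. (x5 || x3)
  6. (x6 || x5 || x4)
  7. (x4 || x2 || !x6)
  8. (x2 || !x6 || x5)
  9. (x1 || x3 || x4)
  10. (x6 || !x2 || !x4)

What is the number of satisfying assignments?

Case analysis on x2 and x6:
  x2=1, x6=1: 11 of the 16 assignments to (x1,x3,x4,x5) work.
  x2=1, x6=0: remaining (x1,x3,x4,x5) ∈ {(0,1,0,1); (1,0,0,1); (1,1,0,1)} — 3.
  x2=0, x6=1: a clause becomes empty — 0.
  x2=0, x6=0: remaining (x1,x3,x4,x5) ∈ {(0,1,0,1); (0,1,1,0); (0,1,1,1); (1,1,0,1)} — 4.
Total: 11 + 3 + 0 + 4 = 18.

18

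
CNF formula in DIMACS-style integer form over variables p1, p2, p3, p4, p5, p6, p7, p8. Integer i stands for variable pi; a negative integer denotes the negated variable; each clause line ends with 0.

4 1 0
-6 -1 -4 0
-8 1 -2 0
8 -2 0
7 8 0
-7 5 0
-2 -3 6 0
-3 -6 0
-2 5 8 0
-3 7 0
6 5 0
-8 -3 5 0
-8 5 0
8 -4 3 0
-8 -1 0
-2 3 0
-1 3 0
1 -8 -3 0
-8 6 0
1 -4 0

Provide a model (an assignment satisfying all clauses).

Pure literal: p2 appears only negated; assign p2 = False.
p5 occurs only positively in the remaining clauses — set p5 = True.
Set p1 = True and propagate.
  then p8 is forced to False.
  then p7 is forced to True.
  then p3 is forced to True.
  then p6 is forced to False.
p4 is now unconstrained; take p4 = False.
Every clause has at least one true literal under this assignment.

p1 = True  p2 = False  p3 = True  p4 = False  p5 = True  p6 = False  p7 = True  p8 = False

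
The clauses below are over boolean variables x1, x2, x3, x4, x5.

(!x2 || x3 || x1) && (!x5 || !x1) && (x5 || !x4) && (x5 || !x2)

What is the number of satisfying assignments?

Case analysis on x5 and x1:
  x5=T, x1=T: a clause becomes empty — 0.
  x5=T, x1=F: x4 free; 3 ways for (x2,x3) × 2^1 = 6.
  x5=F, x1=T: remaining (x2,x3,x4) ∈ {(F,F,F); (F,T,F)} — 2.
  x5=F, x1=F: remaining (x2,x3,x4) ∈ {(F,F,F); (F,T,F)} — 2.
Total: 0 + 6 + 2 + 2 = 10.

10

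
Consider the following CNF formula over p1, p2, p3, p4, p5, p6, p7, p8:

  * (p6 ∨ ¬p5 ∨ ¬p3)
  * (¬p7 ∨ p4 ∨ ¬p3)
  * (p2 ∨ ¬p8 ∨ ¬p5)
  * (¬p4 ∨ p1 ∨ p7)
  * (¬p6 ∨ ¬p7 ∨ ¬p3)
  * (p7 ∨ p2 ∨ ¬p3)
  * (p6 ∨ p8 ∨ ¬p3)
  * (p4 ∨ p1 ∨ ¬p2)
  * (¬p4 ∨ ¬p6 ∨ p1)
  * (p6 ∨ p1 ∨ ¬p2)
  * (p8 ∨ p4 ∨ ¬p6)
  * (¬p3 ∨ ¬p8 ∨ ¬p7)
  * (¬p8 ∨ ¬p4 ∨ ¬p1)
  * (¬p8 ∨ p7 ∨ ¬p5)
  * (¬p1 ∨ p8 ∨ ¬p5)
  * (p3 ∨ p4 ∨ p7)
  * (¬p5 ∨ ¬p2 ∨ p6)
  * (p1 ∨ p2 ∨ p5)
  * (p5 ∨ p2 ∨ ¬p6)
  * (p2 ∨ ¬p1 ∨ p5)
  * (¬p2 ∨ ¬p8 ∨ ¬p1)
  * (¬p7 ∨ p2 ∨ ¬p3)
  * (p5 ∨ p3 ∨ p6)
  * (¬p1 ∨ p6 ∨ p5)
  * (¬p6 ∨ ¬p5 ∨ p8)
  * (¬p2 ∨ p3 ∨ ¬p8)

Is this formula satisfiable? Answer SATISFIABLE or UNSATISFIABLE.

SATISFIABLE

Branch on p1: take p1 = False.
Set p2 = False and propagate.
  then p5 is forced to True.
  then p8 is forced to False.
  then p6 is forced to False.
  then p3 is forced to False.
Set p4 = False and propagate.
  then p7 is forced to True.
Every clause has at least one true literal under this assignment.
So p1=F  p2=F  p3=F  p4=F  p5=T  p6=F  p7=T  p8=F is a satisfying assignment.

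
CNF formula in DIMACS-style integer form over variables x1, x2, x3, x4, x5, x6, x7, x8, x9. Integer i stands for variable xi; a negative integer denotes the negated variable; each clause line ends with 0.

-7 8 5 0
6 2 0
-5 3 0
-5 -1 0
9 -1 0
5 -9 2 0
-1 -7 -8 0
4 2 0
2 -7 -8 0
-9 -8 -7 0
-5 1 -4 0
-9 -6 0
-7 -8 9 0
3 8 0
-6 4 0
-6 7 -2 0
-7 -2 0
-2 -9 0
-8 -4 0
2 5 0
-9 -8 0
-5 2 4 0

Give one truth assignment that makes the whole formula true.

x1 = 0  x2 = 1  x3 = 1  x4 = 0  x5 = 1  x6 = 0  x7 = 0  x8 = 1  x9 = 0

Pure literal: x3 appears only positively; assign x3 = True.
Branch on x1: take x1 = False.
Branch on x2: take x2 = True.
  then x7 is forced to False.
  then x6 is forced to False.
  then x9 is forced to False.
Branch on x4: take x4 = False.
x5, x8 are now unconstrained; take x5 = True, x8 = True.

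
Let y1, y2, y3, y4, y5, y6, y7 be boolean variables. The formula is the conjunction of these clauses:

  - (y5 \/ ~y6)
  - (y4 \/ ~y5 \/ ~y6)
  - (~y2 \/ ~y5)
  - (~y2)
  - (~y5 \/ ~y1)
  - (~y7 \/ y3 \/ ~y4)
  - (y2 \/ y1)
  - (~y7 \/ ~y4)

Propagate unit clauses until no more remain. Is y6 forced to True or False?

False

(~y2) is a unit clause: y2 = False.
(y2 \/ y1) with y2 = False leaves only y1, so y1 = True.
From (~y5 \/ ~y1) and y1 = True: y5 = False.
From (y5 \/ ~y6) and y5 = False: y6 = False.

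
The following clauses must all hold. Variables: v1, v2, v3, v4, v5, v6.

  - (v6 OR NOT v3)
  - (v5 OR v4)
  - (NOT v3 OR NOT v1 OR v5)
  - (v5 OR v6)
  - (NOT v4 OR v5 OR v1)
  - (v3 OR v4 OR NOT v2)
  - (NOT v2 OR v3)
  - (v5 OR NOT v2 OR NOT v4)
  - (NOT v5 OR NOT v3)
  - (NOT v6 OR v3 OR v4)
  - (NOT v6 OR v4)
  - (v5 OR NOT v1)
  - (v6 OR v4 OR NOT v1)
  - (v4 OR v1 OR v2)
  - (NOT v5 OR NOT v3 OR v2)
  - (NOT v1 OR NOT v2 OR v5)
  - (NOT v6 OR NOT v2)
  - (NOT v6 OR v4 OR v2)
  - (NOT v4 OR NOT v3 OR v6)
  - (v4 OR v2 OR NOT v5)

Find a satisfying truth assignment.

v1=1  v2=0  v3=0  v4=1  v5=1  v6=0

Check each clause:
  1. (NOT v3 OR v6) — NOT v3 is true.
  2. (v4 OR v5) — v4 is true.
  3. (NOT v3 OR NOT v1 OR v5) — NOT v3 is true.
  4. (v6 OR v5) — v5 is true.
  5. (NOT v4 OR v1 OR v5) — v1 is true.
  6. (v3 OR NOT v2 OR v4) — v4 is true.
  7. (NOT v2 OR v3) — NOT v2 is true.
  8. (NOT v2 OR v5 OR NOT v4) — v5 is true.
  9. (NOT v3 OR NOT v5) — NOT v3 is true.
  10. (NOT v6 OR v3 OR v4) — NOT v6 is true.
  11. (v4 OR NOT v6) — NOT v6 is true.
  12. (v5 OR NOT v1) — v5 is true.
  13. (v4 OR v6 OR NOT v1) — v4 is true.
  14. (v4 OR v1 OR v2) — v1 is true.
  15. (NOT v5 OR NOT v3 OR v2) — NOT v3 is true.
  16. (v5 OR NOT v1 OR NOT v2) — v5 is true.
  17. (NOT v2 OR NOT v6) — NOT v6 is true.
  18. (v4 OR NOT v6 OR v2) — NOT v6 is true.
  19. (NOT v4 OR NOT v3 OR v6) — NOT v3 is true.
  20. (v4 OR v2 OR NOT v5) — v4 is true.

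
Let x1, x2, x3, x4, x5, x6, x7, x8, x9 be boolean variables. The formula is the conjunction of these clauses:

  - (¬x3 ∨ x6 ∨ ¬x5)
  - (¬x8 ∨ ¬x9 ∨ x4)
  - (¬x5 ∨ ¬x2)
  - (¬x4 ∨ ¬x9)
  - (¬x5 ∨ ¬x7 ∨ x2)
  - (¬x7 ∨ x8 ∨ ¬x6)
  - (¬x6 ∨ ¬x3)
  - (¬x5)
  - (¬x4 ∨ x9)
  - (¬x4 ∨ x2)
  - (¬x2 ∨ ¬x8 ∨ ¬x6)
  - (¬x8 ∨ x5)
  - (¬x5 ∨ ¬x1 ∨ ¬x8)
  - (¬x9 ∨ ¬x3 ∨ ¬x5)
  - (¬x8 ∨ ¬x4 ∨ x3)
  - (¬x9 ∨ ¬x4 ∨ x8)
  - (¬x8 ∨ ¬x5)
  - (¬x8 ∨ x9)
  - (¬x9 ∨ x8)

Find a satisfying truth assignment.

x1 = False, x2 = False, x3 = False, x4 = False, x5 = False, x6 = False, x7 = False, x8 = False, x9 = False

Unit propagation: (¬x5) forces x5 = False.
The clause (¬x8) is unit: x8 must be False.
(¬x9) is a unit clause, so x9 = False.
The clause (¬x4) is unit: x4 must be False.
x3 occurs only negated in the remaining clauses — set x3 = False.
x6 occurs only negated in the remaining clauses — set x6 = False.
x1, x2, x7 are now unconstrained; take x1 = False, x2 = False, x7 = False.
Check each clause:
  1. (x6 ∨ ¬x5 ∨ ¬x3) — ¬x5 is true.
  2. (x4 ∨ ¬x8 ∨ ¬x9) — ¬x8 is true.
  3. (¬x5 ∨ ¬x2) — ¬x5 is true.
  4. (¬x9 ∨ ¬x4) — ¬x4 is true.
  5. (¬x7 ∨ x2 ∨ ¬x5) — ¬x7 is true.
  6. (x8 ∨ ¬x7 ∨ ¬x6) — ¬x7 is true.
  7. (¬x3 ∨ ¬x6) — ¬x6 is true.
  8. (¬x5) — ¬x5 is true.
  9. (¬x4 ∨ x9) — ¬x4 is true.
  10. (x2 ∨ ¬x4) — ¬x4 is true.
  11. (¬x2 ∨ ¬x6 ∨ ¬x8) — ¬x8 is true.
  12. (x5 ∨ ¬x8) — ¬x8 is true.
  13. (¬x8 ∨ ¬x5 ∨ ¬x1) — ¬x8 is true.
  14. (¬x5 ∨ ¬x9 ∨ ¬x3) — ¬x5 is true.
  15. (¬x4 ∨ x3 ∨ ¬x8) — ¬x8 is true.
  16. (x8 ∨ ¬x4 ∨ ¬x9) — ¬x4 is true.
  17. (¬x5 ∨ ¬x8) — ¬x8 is true.
  18. (x9 ∨ ¬x8) — ¬x8 is true.
  19. (¬x9 ∨ x8) — ¬x9 is true.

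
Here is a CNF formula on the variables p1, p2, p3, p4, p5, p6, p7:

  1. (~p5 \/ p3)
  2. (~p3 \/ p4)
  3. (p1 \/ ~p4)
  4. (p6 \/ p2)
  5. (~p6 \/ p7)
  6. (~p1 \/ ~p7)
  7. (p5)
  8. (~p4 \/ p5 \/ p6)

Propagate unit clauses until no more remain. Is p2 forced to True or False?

(p5) stands alone — p5 = True.
(~p5 \/ p3) with p5 = True leaves only p3, so p3 = True.
(p4 \/ ~p3) with p3 = True leaves only p4, so p4 = True.
From (p1 \/ ~p4) and p4 = True: p1 = True.
(~p7 \/ ~p1): since p1 = True, the clause reduces to (~p7). p7 = False.
In (p7 \/ ~p6), p7 is now false; ~p6 must hold, so p6 = False.
(p6 \/ p2): since p6 = False, the clause reduces to (p2). p2 = True.

True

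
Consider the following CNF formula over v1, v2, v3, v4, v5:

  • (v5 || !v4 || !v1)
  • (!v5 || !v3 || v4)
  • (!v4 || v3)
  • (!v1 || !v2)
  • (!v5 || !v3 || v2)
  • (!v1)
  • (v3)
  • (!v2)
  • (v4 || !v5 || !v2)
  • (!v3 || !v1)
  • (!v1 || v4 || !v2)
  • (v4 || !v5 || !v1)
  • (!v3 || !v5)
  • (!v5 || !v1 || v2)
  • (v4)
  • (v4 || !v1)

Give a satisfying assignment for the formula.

v1=0  v2=0  v3=1  v4=1  v5=0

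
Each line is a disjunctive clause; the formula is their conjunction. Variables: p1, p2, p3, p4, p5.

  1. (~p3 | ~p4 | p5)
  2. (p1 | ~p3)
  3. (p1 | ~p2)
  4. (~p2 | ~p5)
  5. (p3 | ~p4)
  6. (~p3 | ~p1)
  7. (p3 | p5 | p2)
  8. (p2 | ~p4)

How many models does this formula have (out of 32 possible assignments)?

Satisfying assignments:
  p1=F p2=F p3=F p4=F p5=T
  p1=T p2=F p3=F p4=F p5=T
  p1=T p2=T p3=F p4=F p5=F
That's 3 in total.

3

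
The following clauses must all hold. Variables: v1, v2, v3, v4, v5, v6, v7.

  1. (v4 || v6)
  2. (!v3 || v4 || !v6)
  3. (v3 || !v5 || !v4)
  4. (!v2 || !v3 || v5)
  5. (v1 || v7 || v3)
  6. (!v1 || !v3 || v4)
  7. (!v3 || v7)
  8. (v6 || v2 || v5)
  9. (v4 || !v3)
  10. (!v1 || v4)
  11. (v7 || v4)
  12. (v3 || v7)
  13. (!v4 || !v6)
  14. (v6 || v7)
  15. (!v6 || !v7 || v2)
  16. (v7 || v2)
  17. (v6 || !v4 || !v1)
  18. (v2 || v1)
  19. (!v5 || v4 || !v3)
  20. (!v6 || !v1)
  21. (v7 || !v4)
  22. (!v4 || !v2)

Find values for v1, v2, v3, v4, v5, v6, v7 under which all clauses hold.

v1 = False, v2 = True, v3 = False, v4 = False, v5 = True, v6 = True, v7 = True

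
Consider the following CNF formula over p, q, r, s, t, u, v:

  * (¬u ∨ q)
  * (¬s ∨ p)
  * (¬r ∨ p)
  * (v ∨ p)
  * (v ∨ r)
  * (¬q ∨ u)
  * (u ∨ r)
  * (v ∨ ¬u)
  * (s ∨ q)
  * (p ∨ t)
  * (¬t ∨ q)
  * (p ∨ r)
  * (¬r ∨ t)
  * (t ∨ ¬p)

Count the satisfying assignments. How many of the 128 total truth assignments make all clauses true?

4

The models are:
  p=T q=T r=F s=F t=T u=T v=T
  p=T q=T r=F s=T t=T u=T v=T
  p=T q=T r=T s=F t=T u=T v=T
  p=T q=T r=T s=T t=T u=T v=T
That's 4 in total.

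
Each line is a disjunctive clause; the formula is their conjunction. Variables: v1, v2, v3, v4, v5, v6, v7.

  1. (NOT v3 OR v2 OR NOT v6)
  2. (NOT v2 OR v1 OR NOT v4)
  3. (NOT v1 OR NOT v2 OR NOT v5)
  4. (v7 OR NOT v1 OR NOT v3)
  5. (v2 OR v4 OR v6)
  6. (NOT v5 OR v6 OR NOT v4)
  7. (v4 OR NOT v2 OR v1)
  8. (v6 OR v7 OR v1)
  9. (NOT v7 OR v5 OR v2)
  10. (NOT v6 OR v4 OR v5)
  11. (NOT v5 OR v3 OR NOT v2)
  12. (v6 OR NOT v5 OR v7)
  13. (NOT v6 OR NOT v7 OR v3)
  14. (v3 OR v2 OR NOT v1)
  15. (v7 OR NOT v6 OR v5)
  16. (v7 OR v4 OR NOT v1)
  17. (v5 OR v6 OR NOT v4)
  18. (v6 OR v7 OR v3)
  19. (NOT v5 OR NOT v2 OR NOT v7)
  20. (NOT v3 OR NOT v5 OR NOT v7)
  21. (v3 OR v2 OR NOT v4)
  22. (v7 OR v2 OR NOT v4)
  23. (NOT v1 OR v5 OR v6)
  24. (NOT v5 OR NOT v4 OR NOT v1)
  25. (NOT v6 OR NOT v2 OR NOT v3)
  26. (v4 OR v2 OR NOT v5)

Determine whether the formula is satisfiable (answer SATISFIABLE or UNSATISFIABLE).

v2 = True:
  v5 = True:
    propagation gives v1=False, v4=False; an empty clause results — contradiction.
  v5 = False:
    v6 = True:
      propagation gives v4=True, v1=True, v7=True; contradiction.
    v6 = False:
      propagation gives v4=False, v1=True; contradiction.
v2 = False:
  v6 = True:
    propagation gives v3=False, v7=False, v1=False, v5=True; an empty clause results — contradiction.
  v6 = False:
    propagation gives v4=True, v5=False; an empty clause results — contradiction.
Every branch closes, so no satisfying assignment exists.

UNSATISFIABLE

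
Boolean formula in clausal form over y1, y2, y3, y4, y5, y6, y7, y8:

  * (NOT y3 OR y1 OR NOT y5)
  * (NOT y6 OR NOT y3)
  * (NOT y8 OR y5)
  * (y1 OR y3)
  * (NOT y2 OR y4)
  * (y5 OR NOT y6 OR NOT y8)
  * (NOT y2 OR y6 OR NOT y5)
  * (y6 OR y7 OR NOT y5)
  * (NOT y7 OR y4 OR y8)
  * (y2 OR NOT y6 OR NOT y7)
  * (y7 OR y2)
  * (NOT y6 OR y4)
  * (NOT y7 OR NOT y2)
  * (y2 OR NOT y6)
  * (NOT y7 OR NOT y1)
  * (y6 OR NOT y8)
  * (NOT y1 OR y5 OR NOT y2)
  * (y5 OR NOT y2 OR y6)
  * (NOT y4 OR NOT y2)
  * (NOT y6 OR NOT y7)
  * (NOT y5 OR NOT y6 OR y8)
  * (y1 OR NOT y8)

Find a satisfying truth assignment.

y1=F, y2=F, y3=T, y4=T, y5=F, y6=F, y7=T, y8=F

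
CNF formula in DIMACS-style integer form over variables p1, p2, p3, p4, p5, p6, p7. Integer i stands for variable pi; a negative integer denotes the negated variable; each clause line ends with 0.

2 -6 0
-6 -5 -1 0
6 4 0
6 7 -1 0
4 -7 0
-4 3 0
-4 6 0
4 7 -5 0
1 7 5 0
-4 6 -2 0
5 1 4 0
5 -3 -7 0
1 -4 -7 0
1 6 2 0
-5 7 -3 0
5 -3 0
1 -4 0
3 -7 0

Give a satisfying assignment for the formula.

p1=True, p2=True, p3=False, p4=False, p5=False, p6=True, p7=False

Check each clause:
  1. (~p6 | p2) — p2 is true.
  2. (~p6 | ~p1 | ~p5) — ~p5 is true.
  3. (p4 | p6) — p6 is true.
  4. (p7 | ~p1 | p6) — p6 is true.
  5. (~p7 | p4) — ~p7 is true.
  6. (~p4 | p3) — ~p4 is true.
  7. (~p4 | p6) — ~p4 is true.
  8. (p4 | ~p5 | p7) — ~p5 is true.
  9. (p5 | p1 | p7) — p1 is true.
  10. (p6 | ~p4 | ~p2) — ~p4 is true.
  11. (p1 | p4 | p5) — p1 is true.
  12. (~p7 | p5 | ~p3) — ~p7 is true.
  13. (~p4 | p1 | ~p7) — p1 is true.
  14. (p1 | p2 | p6) — p1 is true.
  15. (p7 | ~p3 | ~p5) — ~p5 is true.
  16. (p5 | ~p3) — ~p3 is true.
  17. (~p4 | p1) — p1 is true.
  18. (~p7 | p3) — ~p7 is true.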